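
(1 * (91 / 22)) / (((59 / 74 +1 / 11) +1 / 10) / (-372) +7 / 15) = 626262 / 70253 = 8.91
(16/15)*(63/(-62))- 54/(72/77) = -36477/620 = -58.83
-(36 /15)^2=-144 /25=-5.76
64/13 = 4.92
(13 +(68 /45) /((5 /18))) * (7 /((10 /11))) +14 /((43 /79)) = 1802871 /10750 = 167.71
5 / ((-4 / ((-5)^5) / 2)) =15625 / 2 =7812.50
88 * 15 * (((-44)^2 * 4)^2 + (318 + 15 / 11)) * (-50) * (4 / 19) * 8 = -126656334528000 / 19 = -6666122869894.74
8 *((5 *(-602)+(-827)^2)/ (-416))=-680919/ 52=-13094.60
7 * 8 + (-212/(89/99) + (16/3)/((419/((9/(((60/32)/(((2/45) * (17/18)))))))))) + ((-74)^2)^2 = 2264400967572164/75514275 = 29986396.18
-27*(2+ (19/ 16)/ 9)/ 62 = -921/ 992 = -0.93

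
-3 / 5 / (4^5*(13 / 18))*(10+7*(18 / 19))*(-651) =1388583 / 158080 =8.78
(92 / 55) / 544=23 / 7480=0.00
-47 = -47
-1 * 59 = -59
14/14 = 1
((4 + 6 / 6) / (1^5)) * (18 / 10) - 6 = 3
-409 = -409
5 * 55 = 275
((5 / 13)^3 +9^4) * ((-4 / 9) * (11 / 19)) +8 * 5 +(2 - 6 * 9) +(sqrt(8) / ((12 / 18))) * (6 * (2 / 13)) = -638752492 / 375687 +36 * sqrt(2) / 13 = -1696.31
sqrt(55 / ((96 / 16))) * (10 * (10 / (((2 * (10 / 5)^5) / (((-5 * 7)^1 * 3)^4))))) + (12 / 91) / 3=4 / 91 + 1012921875 * sqrt(330) / 32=575019988.83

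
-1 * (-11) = 11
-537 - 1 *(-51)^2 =-3138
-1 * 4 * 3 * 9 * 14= -1512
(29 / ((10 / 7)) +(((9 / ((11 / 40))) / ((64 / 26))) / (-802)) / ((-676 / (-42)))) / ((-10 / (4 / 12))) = -93120307 / 137623200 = -0.68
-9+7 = -2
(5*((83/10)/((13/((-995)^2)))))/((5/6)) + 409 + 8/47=2317502518/611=3792966.48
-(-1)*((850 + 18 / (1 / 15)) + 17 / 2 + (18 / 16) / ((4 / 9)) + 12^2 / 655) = 23711023 / 20960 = 1131.25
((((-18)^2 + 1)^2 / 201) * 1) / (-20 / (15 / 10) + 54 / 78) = -1373125 / 33031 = -41.57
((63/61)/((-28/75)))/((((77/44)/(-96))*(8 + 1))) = 7200/427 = 16.86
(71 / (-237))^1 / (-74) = 71 / 17538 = 0.00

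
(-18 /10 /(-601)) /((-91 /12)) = -108 /273455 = -0.00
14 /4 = 7 /2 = 3.50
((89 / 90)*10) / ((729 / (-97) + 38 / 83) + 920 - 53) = 716539 / 62310564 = 0.01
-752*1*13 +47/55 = -537633/55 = -9775.15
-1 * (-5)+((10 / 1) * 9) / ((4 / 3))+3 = 151 / 2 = 75.50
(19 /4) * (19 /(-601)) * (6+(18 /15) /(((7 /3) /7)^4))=-46569 /3005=-15.50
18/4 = 9/2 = 4.50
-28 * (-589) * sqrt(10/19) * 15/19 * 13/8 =42315 * sqrt(190)/38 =15349.26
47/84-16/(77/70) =-12923/924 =-13.99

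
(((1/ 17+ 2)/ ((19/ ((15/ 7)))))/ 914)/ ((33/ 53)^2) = 70225/ 107165586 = 0.00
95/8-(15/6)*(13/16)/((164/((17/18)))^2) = 3311416735/278857728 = 11.87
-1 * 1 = -1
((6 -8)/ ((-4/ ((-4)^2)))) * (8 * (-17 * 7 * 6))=-45696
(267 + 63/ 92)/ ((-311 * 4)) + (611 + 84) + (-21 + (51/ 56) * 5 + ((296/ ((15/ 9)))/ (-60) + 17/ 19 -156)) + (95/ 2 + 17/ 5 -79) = 187291365099/ 380539600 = 492.17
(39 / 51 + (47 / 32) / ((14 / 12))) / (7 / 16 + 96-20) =3853 / 145537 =0.03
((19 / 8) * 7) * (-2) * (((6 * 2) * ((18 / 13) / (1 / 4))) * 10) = -287280 / 13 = -22098.46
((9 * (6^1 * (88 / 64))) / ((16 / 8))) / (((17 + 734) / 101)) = 29997 / 6008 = 4.99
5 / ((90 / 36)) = 2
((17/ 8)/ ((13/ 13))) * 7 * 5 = 595/ 8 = 74.38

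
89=89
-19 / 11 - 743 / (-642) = -0.57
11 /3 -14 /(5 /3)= -71 /15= -4.73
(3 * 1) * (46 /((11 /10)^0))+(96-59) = 175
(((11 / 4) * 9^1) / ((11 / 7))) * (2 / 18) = 7 / 4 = 1.75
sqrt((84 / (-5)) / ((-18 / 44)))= 2 * sqrt(2310) / 15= 6.41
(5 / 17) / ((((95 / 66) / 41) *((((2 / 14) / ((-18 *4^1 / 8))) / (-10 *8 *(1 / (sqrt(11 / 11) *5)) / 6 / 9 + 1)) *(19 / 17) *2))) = -3157 / 19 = -166.16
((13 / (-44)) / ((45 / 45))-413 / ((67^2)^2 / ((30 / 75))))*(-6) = 3929577627 / 2216623310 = 1.77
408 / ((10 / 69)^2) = 485622 / 25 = 19424.88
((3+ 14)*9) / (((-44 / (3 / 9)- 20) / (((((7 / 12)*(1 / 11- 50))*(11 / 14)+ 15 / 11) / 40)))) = 289629 / 535040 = 0.54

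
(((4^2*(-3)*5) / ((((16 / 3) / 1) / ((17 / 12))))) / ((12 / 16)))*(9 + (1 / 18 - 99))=137615 / 18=7645.28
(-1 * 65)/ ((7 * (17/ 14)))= -7.65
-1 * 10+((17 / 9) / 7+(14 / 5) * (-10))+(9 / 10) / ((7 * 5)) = -16967 / 450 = -37.70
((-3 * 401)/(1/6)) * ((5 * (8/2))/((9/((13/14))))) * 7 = -104260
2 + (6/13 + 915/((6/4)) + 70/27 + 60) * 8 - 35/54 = 5385.78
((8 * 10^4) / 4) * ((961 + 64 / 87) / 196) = 59765000 / 609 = 98136.29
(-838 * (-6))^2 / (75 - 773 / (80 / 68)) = -505615680 / 11641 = -43434.04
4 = 4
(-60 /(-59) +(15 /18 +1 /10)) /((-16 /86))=-37109 /3540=-10.48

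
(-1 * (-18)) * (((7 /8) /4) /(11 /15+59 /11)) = 10395 /16096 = 0.65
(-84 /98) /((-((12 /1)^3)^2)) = 1 /3483648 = 0.00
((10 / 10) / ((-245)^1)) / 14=-0.00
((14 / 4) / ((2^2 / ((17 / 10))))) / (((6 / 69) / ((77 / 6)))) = 210749 / 960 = 219.53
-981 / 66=-327 / 22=-14.86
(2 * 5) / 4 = 5 / 2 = 2.50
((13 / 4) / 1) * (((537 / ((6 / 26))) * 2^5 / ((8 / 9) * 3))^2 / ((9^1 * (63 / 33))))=3097339388 / 21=147492351.81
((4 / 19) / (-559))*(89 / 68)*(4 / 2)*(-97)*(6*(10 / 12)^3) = 0.33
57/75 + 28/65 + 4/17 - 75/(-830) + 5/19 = 31010741/17425850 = 1.78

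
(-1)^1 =-1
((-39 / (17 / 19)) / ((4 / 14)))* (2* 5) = -25935 / 17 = -1525.59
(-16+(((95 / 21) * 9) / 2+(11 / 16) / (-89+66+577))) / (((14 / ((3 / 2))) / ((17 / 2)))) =13791879 / 3474688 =3.97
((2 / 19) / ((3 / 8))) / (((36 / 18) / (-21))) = -56 / 19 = -2.95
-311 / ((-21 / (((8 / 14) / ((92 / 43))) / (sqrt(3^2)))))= 13373 / 10143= 1.32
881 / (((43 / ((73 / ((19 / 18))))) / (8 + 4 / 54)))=28040468 / 2451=11440.42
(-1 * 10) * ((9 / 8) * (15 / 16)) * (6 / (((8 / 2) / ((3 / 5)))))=-9.49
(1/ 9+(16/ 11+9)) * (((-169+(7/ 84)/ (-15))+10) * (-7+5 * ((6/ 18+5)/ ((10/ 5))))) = -284406877/ 26730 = -10639.99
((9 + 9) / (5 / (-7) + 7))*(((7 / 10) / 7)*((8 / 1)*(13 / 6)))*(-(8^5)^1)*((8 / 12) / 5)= -21686.46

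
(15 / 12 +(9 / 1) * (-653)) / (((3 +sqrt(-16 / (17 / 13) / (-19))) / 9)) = -204969663 / 10796 +211527 * sqrt(4199) / 2699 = -13907.20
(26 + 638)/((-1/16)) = -10624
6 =6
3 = 3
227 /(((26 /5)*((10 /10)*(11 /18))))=10215 /143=71.43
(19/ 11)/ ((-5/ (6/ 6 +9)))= -38/ 11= -3.45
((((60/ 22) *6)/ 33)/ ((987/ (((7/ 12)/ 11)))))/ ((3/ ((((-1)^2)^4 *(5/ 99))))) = 25/ 55738287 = 0.00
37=37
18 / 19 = 0.95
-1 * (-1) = 1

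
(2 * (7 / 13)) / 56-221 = -11491 / 52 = -220.98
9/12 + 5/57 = 191/228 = 0.84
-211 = -211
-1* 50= -50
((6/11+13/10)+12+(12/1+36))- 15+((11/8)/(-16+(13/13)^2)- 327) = -73985/264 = -280.25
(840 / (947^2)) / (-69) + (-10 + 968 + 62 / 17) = 337203766476 / 350652319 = 961.65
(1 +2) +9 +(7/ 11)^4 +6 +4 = 324503/ 14641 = 22.16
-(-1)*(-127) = -127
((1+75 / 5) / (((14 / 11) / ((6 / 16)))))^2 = 1089 / 49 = 22.22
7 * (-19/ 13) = -133/ 13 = -10.23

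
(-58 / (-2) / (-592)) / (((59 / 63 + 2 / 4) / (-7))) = 12789 / 53576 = 0.24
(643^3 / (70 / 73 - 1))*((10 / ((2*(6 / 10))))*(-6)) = 970344130550 / 3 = 323448043516.67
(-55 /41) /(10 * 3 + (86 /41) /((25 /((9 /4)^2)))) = -11000 /249483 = -0.04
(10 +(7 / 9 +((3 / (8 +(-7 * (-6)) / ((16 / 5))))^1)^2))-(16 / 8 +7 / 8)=7.92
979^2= 958441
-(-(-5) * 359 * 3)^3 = -156155441625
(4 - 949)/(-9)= 105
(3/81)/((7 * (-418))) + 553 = 43688105/79002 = 553.00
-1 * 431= -431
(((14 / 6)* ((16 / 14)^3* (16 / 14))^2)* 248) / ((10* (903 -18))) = 2080374784 / 10932533325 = 0.19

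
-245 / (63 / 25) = -97.22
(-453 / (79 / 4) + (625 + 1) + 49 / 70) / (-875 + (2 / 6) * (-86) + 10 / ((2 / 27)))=-1430919 / 1821740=-0.79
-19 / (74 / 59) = -1121 / 74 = -15.15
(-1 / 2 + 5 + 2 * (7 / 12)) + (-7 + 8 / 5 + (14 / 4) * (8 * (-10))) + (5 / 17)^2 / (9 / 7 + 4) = -44865203 / 160395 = -279.72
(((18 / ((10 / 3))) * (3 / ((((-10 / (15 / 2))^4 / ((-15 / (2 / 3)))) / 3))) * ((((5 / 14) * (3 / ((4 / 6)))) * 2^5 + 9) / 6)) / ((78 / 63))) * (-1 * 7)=524532267 / 26624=19701.48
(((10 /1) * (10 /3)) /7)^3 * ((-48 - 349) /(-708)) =99250000 /1639197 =60.55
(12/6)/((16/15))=15/8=1.88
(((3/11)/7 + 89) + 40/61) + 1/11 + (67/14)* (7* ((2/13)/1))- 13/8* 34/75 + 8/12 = 579282373/6106100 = 94.87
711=711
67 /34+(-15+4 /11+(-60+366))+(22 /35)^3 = 4707669977 /16035250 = 293.58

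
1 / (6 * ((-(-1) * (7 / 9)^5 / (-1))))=-19683 / 33614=-0.59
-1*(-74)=74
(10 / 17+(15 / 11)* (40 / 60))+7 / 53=16149 / 9911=1.63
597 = 597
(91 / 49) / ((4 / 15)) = 195 / 28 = 6.96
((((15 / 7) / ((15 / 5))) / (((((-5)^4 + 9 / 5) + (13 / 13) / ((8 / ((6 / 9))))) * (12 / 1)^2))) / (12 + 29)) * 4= 25 / 32384793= 0.00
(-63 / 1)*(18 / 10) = -567 / 5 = -113.40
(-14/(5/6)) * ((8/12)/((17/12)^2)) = -8064/1445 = -5.58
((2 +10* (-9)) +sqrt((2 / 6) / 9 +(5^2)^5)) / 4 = -22 +sqrt(197753907) / 18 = 759.25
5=5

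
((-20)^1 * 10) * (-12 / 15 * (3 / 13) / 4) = 9.23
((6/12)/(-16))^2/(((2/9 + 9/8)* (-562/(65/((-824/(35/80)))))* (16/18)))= 36855/735961677824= 0.00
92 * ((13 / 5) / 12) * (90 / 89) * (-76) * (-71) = 9680424 / 89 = 108768.81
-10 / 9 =-1.11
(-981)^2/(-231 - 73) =-962361/304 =-3165.66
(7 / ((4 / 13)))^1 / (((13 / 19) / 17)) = 2261 / 4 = 565.25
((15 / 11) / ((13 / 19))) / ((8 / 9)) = 2565 / 1144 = 2.24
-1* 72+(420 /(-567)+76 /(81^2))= -477176 /6561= -72.73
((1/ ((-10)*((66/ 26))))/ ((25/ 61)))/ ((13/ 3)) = -61/ 2750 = -0.02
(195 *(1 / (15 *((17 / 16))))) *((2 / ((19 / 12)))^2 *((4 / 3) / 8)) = 19968 / 6137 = 3.25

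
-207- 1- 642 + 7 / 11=-9343 / 11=-849.36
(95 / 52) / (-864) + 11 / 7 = 493543 / 314496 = 1.57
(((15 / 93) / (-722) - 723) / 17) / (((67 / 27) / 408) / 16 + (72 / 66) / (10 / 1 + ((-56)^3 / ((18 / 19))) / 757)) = 738321035499013824 / 74031944964551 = 9973.01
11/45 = 0.24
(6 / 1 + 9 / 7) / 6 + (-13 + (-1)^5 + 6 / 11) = -1885 / 154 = -12.24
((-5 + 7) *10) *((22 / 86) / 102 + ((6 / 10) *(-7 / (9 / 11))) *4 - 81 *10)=-36427082 / 2193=-16610.62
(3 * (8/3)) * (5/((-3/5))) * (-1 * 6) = 400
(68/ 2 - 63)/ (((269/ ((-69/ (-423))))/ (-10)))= 6670/ 37929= 0.18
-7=-7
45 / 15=3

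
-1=-1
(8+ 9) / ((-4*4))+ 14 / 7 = 15 / 16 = 0.94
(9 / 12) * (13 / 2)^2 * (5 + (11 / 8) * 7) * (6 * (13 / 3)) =771147 / 64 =12049.17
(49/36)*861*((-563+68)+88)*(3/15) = -5723641/60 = -95394.02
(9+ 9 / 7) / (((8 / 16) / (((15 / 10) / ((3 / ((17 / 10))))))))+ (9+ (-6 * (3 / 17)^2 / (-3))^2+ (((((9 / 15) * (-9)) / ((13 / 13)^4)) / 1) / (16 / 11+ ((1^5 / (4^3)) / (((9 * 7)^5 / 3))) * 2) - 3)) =19.78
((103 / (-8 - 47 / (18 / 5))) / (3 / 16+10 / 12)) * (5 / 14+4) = -2714256 / 129997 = -20.88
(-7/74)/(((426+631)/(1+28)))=-29/11174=-0.00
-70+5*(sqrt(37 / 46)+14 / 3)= -140 / 3+5*sqrt(1702) / 46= -42.18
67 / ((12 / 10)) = 55.83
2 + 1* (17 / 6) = 29 / 6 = 4.83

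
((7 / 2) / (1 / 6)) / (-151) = -21 / 151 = -0.14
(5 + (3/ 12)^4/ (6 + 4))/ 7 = 12801/ 17920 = 0.71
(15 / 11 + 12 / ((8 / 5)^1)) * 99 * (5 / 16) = 8775 / 32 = 274.22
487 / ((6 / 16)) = 3896 / 3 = 1298.67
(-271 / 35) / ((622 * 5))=-271 / 108850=-0.00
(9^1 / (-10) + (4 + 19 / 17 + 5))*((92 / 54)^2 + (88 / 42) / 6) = 13001399 / 433755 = 29.97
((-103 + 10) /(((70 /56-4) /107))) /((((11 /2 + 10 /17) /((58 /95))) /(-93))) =-811099376 /24035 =-33746.59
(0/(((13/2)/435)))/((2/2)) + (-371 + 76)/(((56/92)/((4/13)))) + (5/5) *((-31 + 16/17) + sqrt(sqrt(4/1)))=-177.77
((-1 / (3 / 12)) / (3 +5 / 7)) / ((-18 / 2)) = 14 / 117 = 0.12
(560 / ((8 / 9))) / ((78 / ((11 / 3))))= 385 / 13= 29.62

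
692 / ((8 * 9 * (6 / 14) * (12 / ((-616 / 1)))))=-93247 / 81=-1151.20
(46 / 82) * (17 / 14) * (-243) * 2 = -95013 / 287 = -331.06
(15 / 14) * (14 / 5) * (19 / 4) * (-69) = -3933 / 4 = -983.25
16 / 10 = 1.60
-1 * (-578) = 578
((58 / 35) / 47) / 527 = 58 / 866915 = 0.00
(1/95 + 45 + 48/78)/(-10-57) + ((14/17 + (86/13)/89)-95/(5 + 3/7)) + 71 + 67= 30225860337/250386370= 120.72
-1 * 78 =-78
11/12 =0.92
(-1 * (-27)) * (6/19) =162/19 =8.53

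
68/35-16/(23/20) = -9636/805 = -11.97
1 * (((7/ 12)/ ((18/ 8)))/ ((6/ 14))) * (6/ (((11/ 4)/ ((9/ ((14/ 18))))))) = 168/ 11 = 15.27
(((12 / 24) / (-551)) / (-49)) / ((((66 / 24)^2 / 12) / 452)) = 43392 / 3266879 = 0.01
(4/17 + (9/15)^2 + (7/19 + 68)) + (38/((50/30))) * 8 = 2029762/8075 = 251.36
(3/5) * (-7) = -21/5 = -4.20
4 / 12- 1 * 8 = -23 / 3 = -7.67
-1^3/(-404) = 1/404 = 0.00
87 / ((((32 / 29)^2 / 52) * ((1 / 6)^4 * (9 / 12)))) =25681617 / 4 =6420404.25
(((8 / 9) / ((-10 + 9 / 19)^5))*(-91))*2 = 3605200144 / 1748378204109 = 0.00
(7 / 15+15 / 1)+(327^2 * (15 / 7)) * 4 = 96237724 / 105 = 916549.75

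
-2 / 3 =-0.67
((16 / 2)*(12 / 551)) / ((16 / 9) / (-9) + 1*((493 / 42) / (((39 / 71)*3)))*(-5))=-1415232 / 290904307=-0.00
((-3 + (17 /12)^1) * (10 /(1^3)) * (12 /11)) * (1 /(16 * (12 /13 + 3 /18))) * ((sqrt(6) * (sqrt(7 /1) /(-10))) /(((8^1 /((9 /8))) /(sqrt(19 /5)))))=6669 * sqrt(3990) /2393600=0.18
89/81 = 1.10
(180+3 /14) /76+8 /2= 6779 /1064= 6.37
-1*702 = -702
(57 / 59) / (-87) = -19 / 1711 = -0.01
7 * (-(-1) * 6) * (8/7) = 48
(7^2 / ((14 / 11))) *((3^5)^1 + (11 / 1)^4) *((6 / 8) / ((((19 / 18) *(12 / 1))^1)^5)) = 208870893 / 158470336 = 1.32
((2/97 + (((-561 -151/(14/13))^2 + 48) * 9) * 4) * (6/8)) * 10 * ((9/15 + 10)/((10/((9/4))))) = 120407587195149/380240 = 316662074.47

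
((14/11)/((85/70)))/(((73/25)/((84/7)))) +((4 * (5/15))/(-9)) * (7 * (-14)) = 6938792/368577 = 18.83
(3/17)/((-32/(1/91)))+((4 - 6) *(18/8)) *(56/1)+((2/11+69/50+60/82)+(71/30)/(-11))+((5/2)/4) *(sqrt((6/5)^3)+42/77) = -417916223371/1674472800+3 *sqrt(30)/20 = -248.76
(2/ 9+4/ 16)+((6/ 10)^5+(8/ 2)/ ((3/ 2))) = 3.22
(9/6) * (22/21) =11/7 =1.57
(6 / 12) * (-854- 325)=-1179 / 2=-589.50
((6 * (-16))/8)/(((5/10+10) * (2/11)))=-44/7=-6.29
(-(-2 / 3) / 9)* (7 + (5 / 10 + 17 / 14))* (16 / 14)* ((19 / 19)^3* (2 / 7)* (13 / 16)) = 1586 / 9261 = 0.17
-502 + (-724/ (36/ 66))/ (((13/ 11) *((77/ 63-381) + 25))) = -20706112/ 41509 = -498.83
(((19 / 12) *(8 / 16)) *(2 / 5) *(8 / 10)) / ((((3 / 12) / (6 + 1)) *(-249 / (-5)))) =532 / 3735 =0.14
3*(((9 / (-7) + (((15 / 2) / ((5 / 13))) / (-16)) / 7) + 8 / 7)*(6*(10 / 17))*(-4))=3195 / 238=13.42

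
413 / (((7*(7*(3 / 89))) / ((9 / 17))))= 15753 / 119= 132.38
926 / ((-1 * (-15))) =926 / 15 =61.73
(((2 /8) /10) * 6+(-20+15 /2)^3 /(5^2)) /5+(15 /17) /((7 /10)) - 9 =-555361 /23800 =-23.33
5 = 5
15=15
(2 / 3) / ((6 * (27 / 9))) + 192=5185 / 27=192.04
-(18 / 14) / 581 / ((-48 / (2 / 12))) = 0.00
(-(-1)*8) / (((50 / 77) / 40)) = 2464 / 5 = 492.80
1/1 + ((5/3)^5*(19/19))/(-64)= 12427/15552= 0.80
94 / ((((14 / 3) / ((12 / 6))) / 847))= 34122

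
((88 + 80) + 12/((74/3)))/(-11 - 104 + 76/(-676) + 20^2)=526773/890701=0.59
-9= -9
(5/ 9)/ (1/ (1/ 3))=5/ 27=0.19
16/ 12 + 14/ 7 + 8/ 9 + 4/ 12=41/ 9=4.56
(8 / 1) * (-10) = -80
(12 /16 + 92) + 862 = 3819 /4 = 954.75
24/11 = 2.18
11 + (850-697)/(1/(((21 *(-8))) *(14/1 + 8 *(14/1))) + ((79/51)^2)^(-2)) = 127722618206581/143166824687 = 892.12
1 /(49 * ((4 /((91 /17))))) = 13 /476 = 0.03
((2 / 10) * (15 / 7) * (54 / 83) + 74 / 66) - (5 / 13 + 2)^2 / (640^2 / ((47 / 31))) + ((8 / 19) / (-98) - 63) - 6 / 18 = -10933086967279913 / 176517743001600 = -61.94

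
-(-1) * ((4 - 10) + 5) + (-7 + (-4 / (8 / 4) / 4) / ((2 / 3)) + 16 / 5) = -111 / 20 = -5.55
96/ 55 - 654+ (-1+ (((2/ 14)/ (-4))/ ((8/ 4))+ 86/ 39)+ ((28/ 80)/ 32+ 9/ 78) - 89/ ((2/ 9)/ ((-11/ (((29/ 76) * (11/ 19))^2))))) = 28971200757425/ 323266944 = 89620.05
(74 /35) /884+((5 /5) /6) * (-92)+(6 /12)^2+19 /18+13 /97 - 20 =-915426793 /27010620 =-33.89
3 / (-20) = -3 / 20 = -0.15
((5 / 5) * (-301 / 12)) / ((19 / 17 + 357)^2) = -86989 / 444764928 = -0.00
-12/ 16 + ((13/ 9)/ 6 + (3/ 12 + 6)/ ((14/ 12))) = 4.85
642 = 642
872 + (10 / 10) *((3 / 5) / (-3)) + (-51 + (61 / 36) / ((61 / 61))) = 148049 / 180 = 822.49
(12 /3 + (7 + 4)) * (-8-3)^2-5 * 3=1800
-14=-14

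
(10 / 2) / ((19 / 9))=45 / 19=2.37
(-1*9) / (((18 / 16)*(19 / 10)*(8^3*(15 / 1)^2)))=-1 / 27360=-0.00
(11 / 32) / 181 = 11 / 5792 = 0.00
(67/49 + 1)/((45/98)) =232/45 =5.16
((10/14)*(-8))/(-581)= 40/4067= 0.01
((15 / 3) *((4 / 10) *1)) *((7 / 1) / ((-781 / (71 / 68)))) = -7 / 374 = -0.02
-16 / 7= -2.29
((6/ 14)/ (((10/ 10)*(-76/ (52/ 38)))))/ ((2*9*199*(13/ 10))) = -5/ 3017238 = -0.00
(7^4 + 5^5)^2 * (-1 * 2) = -61073352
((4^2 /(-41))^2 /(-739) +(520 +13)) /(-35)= -94589113 /6211295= -15.23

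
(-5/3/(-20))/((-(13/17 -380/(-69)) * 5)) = -391/147140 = -0.00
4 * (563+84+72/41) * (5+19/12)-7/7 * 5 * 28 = 2084101/123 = 16943.91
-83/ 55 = -1.51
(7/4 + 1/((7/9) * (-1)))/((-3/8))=-26/21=-1.24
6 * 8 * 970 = 46560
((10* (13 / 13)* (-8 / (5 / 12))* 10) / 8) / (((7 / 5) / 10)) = -12000 / 7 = -1714.29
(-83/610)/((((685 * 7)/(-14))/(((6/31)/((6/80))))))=1328/1295335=0.00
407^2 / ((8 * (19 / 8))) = 165649 / 19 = 8718.37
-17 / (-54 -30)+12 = 1025 / 84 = 12.20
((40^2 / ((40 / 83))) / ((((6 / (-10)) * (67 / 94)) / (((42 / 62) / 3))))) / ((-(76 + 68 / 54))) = 7021800 / 309473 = 22.69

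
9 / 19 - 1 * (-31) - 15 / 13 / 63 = 163159 / 5187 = 31.46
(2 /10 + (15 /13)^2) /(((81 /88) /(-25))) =-569360 /13689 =-41.59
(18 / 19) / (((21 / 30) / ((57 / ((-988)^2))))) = 135 / 1708252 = 0.00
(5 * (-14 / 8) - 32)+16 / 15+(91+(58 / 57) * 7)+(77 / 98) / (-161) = 25025199 / 428260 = 58.43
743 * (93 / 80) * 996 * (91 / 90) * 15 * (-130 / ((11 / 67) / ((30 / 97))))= -6818685519555 / 2134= -3195260318.44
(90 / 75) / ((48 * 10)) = 1 / 400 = 0.00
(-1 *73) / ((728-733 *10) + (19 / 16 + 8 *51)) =1168 / 99085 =0.01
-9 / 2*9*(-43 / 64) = 3483 / 128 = 27.21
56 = 56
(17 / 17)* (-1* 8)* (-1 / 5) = 8 / 5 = 1.60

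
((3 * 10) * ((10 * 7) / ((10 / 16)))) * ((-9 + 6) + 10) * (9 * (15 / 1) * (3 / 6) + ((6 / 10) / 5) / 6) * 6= 47642112 / 5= 9528422.40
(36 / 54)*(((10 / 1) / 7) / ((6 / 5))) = 50 / 63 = 0.79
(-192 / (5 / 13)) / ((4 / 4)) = -2496 / 5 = -499.20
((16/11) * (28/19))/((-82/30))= -6720/8569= -0.78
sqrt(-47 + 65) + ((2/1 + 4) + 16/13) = 3* sqrt(2) + 94/13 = 11.47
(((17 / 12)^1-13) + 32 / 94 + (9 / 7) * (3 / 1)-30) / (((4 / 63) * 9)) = -147599 / 2256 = -65.43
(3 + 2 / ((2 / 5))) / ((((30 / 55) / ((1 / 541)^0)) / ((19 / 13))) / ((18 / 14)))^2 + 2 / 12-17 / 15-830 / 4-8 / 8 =-14225032 / 124215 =-114.52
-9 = -9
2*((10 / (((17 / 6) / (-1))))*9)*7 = -444.71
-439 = -439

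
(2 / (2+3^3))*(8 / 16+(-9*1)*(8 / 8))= -17 / 29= -0.59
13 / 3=4.33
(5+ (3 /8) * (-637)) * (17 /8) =-31807 /64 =-496.98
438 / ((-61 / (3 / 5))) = -1314 / 305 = -4.31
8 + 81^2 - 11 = 6558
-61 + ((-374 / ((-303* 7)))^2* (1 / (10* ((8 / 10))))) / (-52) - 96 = -73453845217 / 467858664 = -157.00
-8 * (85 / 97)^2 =-57800 / 9409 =-6.14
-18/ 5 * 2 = -36/ 5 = -7.20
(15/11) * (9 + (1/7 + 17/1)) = 2745/77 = 35.65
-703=-703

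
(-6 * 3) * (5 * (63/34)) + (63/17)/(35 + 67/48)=-166.66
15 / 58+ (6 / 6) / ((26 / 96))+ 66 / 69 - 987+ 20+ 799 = -2828351 / 17342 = -163.09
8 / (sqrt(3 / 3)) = 8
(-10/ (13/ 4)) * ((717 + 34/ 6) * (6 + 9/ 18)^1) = -43360/ 3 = -14453.33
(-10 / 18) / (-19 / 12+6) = -20 / 159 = -0.13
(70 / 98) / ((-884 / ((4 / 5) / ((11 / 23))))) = -23 / 17017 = -0.00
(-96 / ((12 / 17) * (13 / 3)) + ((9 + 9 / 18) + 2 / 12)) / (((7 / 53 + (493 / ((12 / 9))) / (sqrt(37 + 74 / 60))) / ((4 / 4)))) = 2883438712 / 3594527699529 - 2345913878 * sqrt(34410) / 1198175899843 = -0.36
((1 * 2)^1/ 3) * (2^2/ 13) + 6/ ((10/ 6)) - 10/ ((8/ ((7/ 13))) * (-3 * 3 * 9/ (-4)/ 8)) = 3.54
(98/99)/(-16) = -49/792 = -0.06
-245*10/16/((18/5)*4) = -6125/576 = -10.63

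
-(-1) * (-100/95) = -1.05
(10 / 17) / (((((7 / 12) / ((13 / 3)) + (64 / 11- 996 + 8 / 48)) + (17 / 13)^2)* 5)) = -44616 / 374749819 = -0.00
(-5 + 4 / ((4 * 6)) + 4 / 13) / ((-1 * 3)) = 353 / 234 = 1.51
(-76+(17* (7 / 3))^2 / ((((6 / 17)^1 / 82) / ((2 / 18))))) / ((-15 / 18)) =-19703498 / 405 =-48650.61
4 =4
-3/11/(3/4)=-4/11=-0.36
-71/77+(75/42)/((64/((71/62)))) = -543931/611072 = -0.89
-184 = -184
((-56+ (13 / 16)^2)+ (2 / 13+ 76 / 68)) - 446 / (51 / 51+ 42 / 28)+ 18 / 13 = -65368967 / 282880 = -231.08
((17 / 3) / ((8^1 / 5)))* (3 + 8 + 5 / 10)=1955 / 48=40.73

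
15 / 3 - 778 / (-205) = 1803 / 205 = 8.80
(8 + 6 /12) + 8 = 33 /2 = 16.50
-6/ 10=-3/ 5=-0.60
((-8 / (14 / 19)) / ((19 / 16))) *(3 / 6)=-32 / 7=-4.57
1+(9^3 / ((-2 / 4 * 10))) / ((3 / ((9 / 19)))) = -2092 / 95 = -22.02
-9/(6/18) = -27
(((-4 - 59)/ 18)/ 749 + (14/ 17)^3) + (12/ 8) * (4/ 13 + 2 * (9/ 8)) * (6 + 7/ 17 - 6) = 116647695/ 54671864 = 2.13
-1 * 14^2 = -196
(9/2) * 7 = 63/2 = 31.50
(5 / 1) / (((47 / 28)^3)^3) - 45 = -50307979009857475 / 1119130473102767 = -44.95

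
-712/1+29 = -683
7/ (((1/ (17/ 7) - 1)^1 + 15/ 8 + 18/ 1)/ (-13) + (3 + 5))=12376/ 11521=1.07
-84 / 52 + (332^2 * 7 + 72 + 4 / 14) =70219119 / 91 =771638.67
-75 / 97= -0.77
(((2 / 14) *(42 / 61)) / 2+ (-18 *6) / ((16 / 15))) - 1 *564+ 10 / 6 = -485707 / 732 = -663.53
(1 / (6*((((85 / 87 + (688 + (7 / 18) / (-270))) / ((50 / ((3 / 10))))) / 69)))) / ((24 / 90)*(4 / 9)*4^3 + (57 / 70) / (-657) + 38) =5324360850000 / 87244213189727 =0.06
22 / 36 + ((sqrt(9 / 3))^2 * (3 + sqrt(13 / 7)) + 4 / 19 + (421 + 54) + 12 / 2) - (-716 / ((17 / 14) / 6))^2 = -1237068339883 / 98838 + 3 * sqrt(91) / 7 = -12516116.63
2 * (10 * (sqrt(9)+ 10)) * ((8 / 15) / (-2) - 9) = -7228 / 3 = -2409.33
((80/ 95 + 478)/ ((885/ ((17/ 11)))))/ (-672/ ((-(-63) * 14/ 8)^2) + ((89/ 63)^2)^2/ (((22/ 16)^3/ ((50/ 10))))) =2890295523423/ 26287607119360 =0.11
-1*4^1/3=-4/3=-1.33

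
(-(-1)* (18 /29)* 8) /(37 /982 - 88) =-47136 /834997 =-0.06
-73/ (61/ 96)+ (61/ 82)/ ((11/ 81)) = -6019815/ 55022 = -109.41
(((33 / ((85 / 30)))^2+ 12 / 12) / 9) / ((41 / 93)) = 1224283 / 35547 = 34.44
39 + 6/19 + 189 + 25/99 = 429937/1881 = 228.57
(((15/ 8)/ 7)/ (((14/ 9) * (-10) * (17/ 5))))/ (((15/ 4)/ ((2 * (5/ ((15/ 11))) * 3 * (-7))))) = 99/ 476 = 0.21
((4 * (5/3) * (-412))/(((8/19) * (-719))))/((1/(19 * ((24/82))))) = 50.45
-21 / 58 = -0.36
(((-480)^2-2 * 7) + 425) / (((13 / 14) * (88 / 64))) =25850832 / 143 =180775.05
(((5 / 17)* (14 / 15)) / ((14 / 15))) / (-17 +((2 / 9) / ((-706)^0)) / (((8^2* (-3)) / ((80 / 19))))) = -5130 / 296599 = -0.02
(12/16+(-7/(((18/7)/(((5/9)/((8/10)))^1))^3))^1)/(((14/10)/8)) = 832788595/238085568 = 3.50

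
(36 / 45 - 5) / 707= -3 / 505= -0.01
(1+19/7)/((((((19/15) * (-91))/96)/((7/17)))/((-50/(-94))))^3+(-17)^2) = 1213056000000000/40579270067658161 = 0.03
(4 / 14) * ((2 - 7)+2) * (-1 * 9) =54 / 7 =7.71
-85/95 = -17/19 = -0.89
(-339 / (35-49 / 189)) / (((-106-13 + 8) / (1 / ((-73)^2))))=3051 / 184948274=0.00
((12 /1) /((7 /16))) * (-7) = -192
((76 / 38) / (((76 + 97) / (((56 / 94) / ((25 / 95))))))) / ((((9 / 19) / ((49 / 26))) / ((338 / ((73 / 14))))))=180286288 / 26710335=6.75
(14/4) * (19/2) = 133/4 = 33.25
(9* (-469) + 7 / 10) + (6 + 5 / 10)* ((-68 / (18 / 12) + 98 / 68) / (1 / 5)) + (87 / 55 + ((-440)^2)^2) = 37480954354.79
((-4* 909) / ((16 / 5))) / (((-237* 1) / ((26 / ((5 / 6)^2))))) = 179.50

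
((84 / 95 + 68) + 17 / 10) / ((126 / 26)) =174343 / 11970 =14.56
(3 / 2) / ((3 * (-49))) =-1 / 98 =-0.01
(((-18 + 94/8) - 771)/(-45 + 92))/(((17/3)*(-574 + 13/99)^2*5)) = -91413927/51578917164620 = -0.00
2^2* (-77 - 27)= -416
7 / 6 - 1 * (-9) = 10.17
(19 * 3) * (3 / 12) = 57 / 4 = 14.25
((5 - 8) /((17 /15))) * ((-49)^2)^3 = -622857924045 /17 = -36638701414.41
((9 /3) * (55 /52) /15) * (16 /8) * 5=55 /26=2.12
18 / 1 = 18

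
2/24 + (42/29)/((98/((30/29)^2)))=203123/2048676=0.10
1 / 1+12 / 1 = 13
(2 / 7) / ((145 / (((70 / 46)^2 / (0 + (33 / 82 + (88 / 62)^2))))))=1103228 / 584384713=0.00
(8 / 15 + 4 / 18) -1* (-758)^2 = -25855346 / 45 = -574563.24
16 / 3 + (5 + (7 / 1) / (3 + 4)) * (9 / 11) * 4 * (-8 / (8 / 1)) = -472 / 33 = -14.30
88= 88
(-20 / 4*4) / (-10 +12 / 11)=2.24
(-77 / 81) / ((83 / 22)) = -1694 / 6723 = -0.25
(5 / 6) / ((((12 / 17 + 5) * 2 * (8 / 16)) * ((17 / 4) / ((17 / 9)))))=0.06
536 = 536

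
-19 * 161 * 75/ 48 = -76475/ 16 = -4779.69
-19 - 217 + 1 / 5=-1179 / 5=-235.80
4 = 4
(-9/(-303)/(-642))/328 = -1/7089392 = -0.00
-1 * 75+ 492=417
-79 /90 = -0.88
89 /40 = 2.22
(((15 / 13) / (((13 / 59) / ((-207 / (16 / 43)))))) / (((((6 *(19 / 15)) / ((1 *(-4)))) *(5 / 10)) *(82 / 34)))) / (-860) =-3114315 / 2106416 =-1.48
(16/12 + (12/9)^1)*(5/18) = 20/27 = 0.74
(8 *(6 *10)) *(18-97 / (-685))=1192992 / 137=8707.97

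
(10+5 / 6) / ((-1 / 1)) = -65 / 6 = -10.83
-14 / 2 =-7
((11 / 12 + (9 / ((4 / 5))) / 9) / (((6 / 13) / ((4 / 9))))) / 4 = 169 / 324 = 0.52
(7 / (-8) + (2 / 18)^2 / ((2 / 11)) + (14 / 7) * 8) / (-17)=-9845 / 11016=-0.89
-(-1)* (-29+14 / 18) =-254 / 9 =-28.22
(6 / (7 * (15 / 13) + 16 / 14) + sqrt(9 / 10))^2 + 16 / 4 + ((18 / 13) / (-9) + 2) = 1638 * sqrt(10) / 4195 + 656093797 / 91509730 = 8.40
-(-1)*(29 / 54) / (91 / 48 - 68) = -232 / 28557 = -0.01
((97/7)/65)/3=97/1365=0.07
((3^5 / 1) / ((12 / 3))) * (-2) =-243 / 2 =-121.50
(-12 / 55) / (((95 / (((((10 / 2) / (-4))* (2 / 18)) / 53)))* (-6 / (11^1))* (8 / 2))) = -1 / 362520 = -0.00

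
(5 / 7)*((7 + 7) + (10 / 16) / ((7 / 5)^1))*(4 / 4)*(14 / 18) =4045 / 504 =8.03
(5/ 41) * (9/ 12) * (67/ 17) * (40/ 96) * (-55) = -92125/ 11152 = -8.26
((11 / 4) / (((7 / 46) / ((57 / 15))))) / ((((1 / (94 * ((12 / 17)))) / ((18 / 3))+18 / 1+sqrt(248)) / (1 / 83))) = 1981973900808 / 10125043218745 - 220188595968 * sqrt(62) / 10125043218745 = 0.02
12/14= 6/7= 0.86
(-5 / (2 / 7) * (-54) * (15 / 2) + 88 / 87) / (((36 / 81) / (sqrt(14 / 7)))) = 22555.51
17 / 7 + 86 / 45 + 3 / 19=26918 / 5985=4.50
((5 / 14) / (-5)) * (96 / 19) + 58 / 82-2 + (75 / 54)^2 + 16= 28754969 / 1766772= 16.28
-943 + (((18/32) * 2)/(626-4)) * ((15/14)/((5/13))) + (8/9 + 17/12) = -589789681/626976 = -940.69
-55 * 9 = -495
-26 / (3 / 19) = -164.67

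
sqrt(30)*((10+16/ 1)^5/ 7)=11881376*sqrt(30)/ 7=9296710.93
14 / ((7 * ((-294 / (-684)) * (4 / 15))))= 17.45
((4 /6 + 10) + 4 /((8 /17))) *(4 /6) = 115 /9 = 12.78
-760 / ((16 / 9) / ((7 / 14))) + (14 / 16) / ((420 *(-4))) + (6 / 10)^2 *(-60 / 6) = -417313 / 1920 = -217.35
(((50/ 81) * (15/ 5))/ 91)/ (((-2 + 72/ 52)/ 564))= -1175/ 63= -18.65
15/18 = 5/6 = 0.83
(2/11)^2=4/121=0.03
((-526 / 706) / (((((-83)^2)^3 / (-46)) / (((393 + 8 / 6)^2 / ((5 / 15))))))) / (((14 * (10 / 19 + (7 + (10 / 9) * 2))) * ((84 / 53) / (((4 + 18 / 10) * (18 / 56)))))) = 45407435177403 / 107737498203642394640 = 0.00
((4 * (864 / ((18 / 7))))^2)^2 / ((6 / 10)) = 5438082908160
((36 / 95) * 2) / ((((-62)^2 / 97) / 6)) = 10476 / 91295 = 0.11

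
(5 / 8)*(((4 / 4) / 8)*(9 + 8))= 85 / 64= 1.33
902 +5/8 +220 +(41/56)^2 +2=3528505/3136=1125.16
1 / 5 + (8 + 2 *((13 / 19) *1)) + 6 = 1479 / 95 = 15.57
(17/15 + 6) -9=-28/15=-1.87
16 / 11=1.45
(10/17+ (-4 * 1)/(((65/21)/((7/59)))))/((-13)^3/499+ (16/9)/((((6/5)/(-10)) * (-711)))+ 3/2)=-543223114524/3599709914255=-0.15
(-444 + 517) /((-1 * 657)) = -1 /9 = -0.11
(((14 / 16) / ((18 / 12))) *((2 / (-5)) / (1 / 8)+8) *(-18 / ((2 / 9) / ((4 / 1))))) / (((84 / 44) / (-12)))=28512 / 5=5702.40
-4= -4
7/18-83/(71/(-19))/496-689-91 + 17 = -241690823/316944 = -762.57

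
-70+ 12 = -58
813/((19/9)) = 385.11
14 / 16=7 / 8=0.88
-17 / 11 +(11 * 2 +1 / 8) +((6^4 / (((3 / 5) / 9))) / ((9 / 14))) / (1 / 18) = 47901971 / 88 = 544340.58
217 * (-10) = -2170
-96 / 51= -32 / 17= -1.88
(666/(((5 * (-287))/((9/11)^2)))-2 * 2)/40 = -374243/3472700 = -0.11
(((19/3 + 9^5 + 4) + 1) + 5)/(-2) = -88598/3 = -29532.67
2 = 2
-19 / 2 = -9.50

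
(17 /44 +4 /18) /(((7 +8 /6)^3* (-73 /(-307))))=221961 /50187500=0.00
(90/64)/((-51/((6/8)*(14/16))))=-315/17408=-0.02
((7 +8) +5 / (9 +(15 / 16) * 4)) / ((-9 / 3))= -785 / 153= -5.13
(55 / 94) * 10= 275 / 47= 5.85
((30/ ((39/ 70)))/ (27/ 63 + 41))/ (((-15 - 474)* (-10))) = 49/ 184353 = 0.00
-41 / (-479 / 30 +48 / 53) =65190 / 23947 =2.72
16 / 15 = 1.07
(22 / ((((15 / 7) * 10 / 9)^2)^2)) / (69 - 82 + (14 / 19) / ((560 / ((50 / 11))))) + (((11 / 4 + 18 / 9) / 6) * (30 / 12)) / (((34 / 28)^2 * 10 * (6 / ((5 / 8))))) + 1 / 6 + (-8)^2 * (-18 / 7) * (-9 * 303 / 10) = 2900731696915995871 / 64634850000000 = 44878.76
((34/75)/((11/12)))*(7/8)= 119/275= 0.43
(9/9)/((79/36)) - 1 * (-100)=7936/79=100.46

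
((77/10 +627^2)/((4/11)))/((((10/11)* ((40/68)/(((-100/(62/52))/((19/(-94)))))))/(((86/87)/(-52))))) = -16343467098299/1024860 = -15947024.08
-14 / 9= -1.56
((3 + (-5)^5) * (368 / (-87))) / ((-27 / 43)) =-49402528 / 2349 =-21031.30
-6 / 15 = -2 / 5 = -0.40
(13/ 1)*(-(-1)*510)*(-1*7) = -46410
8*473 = 3784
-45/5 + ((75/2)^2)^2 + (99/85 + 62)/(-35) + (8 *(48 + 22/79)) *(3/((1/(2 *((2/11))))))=11688099760157/5909200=1977949.60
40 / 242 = 20 / 121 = 0.17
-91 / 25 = -3.64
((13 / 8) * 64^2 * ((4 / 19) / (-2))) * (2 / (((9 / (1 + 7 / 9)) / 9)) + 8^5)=-3926294528 / 171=-22960786.71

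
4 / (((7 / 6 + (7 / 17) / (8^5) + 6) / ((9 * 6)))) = 360972288 / 11976725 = 30.14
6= 6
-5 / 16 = -0.31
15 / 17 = 0.88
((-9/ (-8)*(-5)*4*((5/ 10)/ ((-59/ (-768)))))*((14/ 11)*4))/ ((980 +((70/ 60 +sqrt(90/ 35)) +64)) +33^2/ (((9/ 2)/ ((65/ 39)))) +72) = -4119800832/ 8402433611 +1161216*sqrt(14)/ 8402433611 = -0.49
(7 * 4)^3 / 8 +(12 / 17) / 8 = 93299 / 34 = 2744.09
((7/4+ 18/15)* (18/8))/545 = 531/43600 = 0.01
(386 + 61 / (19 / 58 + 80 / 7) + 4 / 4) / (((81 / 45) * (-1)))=-9359585 / 42957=-217.88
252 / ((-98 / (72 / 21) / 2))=-864 / 49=-17.63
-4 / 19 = -0.21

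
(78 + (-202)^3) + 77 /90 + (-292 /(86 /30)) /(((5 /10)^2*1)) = -31899390589 /3870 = -8242736.59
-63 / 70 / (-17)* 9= 81 / 170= 0.48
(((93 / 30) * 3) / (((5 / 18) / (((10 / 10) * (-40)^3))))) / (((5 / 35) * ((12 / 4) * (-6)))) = 833280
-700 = -700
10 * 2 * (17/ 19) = 17.89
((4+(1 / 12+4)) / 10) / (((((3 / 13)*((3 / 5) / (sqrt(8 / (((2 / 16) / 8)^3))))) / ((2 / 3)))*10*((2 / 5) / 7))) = 564928*sqrt(2) / 81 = 9863.32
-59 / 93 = -0.63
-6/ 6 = -1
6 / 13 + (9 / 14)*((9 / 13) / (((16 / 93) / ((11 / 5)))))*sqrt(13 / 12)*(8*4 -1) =6 / 13 + 856251*sqrt(39) / 29120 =184.09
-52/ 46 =-1.13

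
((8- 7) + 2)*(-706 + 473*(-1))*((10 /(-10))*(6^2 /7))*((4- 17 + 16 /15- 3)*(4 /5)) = -5432832 /25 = -217313.28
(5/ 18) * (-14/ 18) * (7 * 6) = -245/ 27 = -9.07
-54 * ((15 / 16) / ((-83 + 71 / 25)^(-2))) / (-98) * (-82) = -1667148642 / 6125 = -272187.53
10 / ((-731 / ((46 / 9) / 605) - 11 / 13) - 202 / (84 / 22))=-125580 / 1087295539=-0.00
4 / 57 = 0.07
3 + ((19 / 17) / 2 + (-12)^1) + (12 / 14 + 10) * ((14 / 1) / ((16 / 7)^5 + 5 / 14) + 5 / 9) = 58821299 / 4517814294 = 0.01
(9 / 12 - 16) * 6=-183 / 2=-91.50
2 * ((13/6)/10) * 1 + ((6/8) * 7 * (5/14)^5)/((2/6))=2419507/4609920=0.52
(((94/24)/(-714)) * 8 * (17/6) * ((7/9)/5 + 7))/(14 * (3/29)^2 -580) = 909121/592499610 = 0.00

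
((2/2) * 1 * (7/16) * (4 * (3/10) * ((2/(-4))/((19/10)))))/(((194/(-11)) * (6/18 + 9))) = 99/117952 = 0.00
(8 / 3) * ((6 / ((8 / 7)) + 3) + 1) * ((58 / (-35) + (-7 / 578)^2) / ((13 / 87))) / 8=-20789543461 / 608032880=-34.19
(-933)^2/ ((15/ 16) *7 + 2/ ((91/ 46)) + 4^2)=422477328/ 11441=36926.61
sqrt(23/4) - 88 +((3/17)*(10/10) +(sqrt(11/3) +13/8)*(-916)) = -916*sqrt(33)/3 - 53595/34 +sqrt(23)/2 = -3327.93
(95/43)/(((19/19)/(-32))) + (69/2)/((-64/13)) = -427691/5504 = -77.71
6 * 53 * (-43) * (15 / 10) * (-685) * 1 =14050035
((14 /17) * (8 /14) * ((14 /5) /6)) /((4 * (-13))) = -14 /3315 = -0.00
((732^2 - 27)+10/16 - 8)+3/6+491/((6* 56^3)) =564559912043/1053696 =535790.13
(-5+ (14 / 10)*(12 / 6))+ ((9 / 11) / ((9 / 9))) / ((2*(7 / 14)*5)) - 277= -15347 / 55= -279.04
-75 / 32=-2.34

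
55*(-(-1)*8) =440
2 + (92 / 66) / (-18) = 571 / 297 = 1.92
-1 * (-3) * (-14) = -42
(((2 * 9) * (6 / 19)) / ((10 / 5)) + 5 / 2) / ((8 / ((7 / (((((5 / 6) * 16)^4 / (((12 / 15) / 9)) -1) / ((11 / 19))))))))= 140679 / 18483148016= 0.00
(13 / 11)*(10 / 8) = 65 / 44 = 1.48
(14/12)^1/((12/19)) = 133/72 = 1.85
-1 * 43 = -43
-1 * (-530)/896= 265/448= 0.59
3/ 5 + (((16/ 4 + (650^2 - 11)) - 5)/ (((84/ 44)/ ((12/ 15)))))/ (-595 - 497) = -4630169/ 28665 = -161.53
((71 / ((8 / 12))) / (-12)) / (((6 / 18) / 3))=-639 / 8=-79.88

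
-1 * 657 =-657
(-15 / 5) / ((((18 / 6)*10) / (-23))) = 23 / 10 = 2.30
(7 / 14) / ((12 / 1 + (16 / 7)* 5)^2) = 49 / 53792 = 0.00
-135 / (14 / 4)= -270 / 7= -38.57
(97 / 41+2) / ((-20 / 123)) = -537 / 20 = -26.85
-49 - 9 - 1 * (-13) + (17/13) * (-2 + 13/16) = -9683/208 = -46.55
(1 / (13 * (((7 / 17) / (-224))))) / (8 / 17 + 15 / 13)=-9248 / 359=-25.76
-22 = -22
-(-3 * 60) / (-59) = -180 / 59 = -3.05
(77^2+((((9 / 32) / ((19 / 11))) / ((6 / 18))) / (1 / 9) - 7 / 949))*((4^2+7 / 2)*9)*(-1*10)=-462174928515 / 44384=-10413097.70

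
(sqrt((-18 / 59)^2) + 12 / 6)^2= 18496 / 3481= 5.31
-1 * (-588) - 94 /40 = 11713 /20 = 585.65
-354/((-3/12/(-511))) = -723576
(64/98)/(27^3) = 32/964467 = 0.00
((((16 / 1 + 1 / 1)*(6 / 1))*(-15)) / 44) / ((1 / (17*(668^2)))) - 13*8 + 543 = -2901566731 / 11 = -263778793.73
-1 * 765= -765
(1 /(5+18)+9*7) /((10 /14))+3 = 91.26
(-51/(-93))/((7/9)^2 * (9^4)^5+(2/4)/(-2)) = 68/911975004064566659165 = 0.00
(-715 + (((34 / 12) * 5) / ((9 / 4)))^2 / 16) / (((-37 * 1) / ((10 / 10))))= 2077715 / 107892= 19.26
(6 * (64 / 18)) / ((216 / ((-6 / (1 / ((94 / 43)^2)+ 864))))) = -0.00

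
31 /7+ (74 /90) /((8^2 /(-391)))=-11989 /20160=-0.59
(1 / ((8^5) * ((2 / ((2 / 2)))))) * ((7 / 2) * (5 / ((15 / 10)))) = 35 / 196608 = 0.00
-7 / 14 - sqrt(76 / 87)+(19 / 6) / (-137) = -2 * sqrt(1653) / 87 - 215 / 411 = -1.46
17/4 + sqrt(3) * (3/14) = 3 * sqrt(3)/14 + 17/4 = 4.62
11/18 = 0.61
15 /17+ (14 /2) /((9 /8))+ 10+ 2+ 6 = 3841 /153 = 25.10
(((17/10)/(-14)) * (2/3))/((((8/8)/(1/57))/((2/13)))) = -17/77805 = -0.00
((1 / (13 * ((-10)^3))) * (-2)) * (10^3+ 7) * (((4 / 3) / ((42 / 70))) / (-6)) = -1007 / 17550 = -0.06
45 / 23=1.96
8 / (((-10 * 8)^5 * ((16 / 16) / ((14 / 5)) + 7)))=-7 / 21094400000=-0.00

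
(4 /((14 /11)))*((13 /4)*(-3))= -429 /14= -30.64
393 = 393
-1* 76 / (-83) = 76 / 83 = 0.92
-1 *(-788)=788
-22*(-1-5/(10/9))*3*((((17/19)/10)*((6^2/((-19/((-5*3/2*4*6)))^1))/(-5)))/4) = -999702/1805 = -553.85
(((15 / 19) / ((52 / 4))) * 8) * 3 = 360 / 247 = 1.46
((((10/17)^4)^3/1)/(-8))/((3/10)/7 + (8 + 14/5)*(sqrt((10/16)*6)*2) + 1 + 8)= 1846250000000000/1587131141015624846037 - 735000000000000*sqrt(15)/529043713671874948679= -0.00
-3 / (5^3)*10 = -6 / 25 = -0.24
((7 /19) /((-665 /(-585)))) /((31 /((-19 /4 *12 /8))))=-351 /4712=-0.07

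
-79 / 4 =-19.75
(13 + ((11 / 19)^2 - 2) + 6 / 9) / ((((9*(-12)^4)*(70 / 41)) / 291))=25846523 / 2357994240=0.01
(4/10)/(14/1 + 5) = 2/95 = 0.02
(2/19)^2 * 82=0.91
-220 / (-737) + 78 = 5246 / 67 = 78.30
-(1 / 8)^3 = -1 / 512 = -0.00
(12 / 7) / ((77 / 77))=12 / 7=1.71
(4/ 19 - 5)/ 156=-7/ 228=-0.03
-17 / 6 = -2.83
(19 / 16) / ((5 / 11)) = 209 / 80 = 2.61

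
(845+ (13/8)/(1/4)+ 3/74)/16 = 31507/592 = 53.22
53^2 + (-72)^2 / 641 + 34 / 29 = 2818.26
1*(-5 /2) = -5 /2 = -2.50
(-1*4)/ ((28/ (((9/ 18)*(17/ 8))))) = -0.15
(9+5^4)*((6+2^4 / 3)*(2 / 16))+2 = 5401 / 6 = 900.17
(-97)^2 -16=9393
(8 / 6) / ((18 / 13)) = 26 / 27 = 0.96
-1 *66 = -66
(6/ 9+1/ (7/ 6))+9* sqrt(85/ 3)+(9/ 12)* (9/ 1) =695/ 84+3* sqrt(255) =56.18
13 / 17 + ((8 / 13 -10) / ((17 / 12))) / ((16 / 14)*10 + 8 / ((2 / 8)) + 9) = 51775 / 81107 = 0.64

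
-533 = -533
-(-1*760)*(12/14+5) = 31160/7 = 4451.43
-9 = -9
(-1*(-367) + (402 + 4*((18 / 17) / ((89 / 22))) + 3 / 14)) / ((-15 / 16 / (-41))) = 5351540744 / 158865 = 33686.09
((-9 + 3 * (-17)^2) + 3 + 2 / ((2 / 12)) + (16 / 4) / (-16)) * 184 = 160586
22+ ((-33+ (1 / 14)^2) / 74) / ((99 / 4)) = 7890961 / 358974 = 21.98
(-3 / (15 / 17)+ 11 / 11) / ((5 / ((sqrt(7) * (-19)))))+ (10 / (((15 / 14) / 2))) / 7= 26.80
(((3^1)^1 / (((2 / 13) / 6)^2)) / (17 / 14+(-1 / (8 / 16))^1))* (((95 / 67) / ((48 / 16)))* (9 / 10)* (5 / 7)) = -1300455 / 737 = -1764.53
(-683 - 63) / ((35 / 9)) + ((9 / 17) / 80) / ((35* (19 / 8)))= -21686211 / 113050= -191.83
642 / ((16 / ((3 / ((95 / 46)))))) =22149 / 380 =58.29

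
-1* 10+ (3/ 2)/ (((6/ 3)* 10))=-397/ 40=-9.92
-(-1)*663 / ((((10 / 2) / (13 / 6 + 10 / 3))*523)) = 7293 / 5230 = 1.39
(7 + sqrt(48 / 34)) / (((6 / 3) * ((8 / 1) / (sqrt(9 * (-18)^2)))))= 27 * sqrt(102) / 68 + 189 / 8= 27.64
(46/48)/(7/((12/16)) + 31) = 23/968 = 0.02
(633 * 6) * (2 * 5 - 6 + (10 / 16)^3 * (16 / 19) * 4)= 1391967 / 76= 18315.36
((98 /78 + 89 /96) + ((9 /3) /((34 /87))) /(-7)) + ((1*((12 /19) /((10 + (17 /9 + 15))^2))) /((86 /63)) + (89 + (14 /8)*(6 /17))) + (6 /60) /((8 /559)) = 867733177073101 /8882277724320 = 97.69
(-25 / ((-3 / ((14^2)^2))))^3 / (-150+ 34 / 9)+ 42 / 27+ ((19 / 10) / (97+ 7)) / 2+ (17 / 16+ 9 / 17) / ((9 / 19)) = -224377502751768.12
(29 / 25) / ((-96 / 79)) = -2291 / 2400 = -0.95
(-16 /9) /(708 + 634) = -8 /6039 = -0.00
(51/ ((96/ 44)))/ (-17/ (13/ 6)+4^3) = 2431/ 5840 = 0.42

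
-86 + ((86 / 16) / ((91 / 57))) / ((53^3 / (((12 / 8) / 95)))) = -93208911773 / 1083824560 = -86.00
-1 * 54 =-54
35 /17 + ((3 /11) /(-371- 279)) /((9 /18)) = 2.06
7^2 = 49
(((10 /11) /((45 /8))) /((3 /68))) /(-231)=-1088 /68607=-0.02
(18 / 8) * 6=27 / 2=13.50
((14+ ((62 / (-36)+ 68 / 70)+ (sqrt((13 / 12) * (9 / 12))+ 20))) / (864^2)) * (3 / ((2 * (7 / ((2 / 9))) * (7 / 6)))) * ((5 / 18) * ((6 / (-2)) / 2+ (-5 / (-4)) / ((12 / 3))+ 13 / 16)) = -20947 / 110612791296 -5 * sqrt(13) / 3511517184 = -0.00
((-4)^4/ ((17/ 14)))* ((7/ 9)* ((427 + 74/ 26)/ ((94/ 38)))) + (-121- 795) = 27577.34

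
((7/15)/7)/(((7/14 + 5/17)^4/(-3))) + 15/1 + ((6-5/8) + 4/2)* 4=233818573/5314410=44.00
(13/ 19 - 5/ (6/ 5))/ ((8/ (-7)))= 2779/ 912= 3.05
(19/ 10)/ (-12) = -19/ 120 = -0.16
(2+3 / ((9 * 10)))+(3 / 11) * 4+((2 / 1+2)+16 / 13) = 35843 / 4290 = 8.36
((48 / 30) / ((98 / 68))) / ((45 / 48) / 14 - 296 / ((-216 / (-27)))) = -8704 / 289555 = -0.03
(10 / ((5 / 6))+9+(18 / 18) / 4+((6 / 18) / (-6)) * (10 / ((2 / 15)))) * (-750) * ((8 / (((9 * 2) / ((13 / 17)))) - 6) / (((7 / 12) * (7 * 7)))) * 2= 88765000 / 17493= 5074.32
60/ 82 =0.73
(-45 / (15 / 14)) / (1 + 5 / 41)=-861 / 23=-37.43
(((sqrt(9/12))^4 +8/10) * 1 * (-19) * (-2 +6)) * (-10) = 1035.50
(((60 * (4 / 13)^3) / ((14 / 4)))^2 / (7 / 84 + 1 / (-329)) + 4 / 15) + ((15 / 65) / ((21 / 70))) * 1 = 665418735734 / 160660337565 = 4.14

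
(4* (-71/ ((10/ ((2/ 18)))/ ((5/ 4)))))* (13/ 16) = -923/ 288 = -3.20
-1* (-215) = 215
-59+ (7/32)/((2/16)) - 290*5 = -6029/4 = -1507.25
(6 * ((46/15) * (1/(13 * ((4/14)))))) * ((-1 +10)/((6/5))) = 483/13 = 37.15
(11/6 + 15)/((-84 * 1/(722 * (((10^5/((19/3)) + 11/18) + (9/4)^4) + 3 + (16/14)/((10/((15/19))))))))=-9302137044275/4064256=-2288767.50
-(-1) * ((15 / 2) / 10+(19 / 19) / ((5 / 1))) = 19 / 20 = 0.95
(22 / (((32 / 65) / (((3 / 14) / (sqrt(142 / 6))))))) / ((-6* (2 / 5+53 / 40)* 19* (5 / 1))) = -715* sqrt(213) / 5212536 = -0.00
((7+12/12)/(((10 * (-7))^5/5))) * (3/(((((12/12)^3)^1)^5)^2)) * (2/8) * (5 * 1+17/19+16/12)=-0.00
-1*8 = -8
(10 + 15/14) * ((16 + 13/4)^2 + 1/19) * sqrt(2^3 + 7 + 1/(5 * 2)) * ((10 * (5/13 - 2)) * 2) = -52390155 * sqrt(1510)/3952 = -515135.19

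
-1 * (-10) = 10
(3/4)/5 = 3/20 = 0.15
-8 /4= -2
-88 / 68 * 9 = -198 / 17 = -11.65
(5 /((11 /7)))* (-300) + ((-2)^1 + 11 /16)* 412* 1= -65793 /44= -1495.30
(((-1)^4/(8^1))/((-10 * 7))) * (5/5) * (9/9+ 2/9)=-11/5040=-0.00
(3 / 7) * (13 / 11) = 39 / 77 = 0.51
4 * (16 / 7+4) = 176 / 7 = 25.14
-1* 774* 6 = -4644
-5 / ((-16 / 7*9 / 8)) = 35 / 18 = 1.94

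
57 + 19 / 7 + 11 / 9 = 60.94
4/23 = 0.17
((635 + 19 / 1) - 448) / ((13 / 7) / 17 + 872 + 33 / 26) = 637364 / 2702233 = 0.24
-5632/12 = -469.33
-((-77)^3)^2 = -208422380089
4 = 4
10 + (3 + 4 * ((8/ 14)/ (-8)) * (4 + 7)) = 69/ 7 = 9.86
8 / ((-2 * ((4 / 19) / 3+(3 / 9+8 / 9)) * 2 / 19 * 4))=-3249 / 442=-7.35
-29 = -29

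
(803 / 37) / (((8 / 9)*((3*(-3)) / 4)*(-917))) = 803 / 67858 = 0.01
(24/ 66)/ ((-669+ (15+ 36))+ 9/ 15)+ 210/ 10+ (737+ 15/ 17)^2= 5343405770005/ 9813573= 544491.37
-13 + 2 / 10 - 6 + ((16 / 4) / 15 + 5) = -203 / 15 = -13.53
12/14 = 6/7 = 0.86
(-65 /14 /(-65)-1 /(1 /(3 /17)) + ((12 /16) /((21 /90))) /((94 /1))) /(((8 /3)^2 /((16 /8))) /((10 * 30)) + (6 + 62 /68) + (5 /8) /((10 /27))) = -4279500 /520149329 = -0.01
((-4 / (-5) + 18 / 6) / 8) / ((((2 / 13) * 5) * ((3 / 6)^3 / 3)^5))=4916920.32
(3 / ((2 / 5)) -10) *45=-225 / 2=-112.50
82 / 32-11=-135 / 16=-8.44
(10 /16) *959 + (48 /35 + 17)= 172969 /280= 617.75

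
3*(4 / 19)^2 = 48 / 361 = 0.13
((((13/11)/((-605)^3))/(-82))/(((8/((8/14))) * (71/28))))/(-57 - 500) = -13/3949628151627125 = -0.00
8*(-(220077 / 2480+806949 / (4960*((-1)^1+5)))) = -513513 / 496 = -1035.31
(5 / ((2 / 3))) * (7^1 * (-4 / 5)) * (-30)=1260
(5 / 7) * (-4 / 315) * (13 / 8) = -13 / 882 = -0.01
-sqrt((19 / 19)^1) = -1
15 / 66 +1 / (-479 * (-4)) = 4801 / 21076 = 0.23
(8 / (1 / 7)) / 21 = 8 / 3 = 2.67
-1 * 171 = -171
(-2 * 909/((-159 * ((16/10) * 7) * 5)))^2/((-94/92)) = -2111607/51753016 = -0.04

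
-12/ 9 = -4/ 3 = -1.33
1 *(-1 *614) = -614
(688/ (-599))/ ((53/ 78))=-53664/ 31747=-1.69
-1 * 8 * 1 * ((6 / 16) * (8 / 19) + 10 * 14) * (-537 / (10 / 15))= 17160372 / 19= 903177.47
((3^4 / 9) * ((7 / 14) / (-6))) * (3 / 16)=-9 / 64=-0.14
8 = 8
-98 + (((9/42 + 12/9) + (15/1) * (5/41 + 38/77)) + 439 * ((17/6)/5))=2550006/15785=161.55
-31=-31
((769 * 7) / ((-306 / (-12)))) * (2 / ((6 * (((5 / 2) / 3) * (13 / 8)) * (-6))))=-86128 / 9945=-8.66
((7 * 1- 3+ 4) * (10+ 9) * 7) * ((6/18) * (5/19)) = 280/3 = 93.33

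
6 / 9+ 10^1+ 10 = 62 / 3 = 20.67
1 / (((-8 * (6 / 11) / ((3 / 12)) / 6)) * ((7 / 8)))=-11 / 28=-0.39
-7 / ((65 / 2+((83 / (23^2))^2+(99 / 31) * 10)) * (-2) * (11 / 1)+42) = 0.01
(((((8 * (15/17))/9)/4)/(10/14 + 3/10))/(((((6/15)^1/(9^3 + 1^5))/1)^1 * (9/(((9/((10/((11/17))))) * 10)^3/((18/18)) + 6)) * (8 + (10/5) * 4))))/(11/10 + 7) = 532172965625/8645926878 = 61.55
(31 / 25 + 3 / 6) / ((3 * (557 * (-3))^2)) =29 / 139612050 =0.00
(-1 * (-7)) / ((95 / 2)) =14 / 95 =0.15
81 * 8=648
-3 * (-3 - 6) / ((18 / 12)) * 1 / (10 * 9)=1 / 5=0.20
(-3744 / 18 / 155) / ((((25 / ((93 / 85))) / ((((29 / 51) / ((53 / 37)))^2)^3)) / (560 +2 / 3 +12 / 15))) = -2673479780245273226647264 / 20719306609281505889353125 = -0.13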